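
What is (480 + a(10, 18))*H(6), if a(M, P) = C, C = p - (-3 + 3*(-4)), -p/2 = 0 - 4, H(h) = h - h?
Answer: 0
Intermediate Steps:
H(h) = 0
p = 8 (p = -2*(0 - 4) = -2*(-4) = 8)
C = 23 (C = 8 - (-3 + 3*(-4)) = 8 - (-3 - 12) = 8 - 1*(-15) = 8 + 15 = 23)
a(M, P) = 23
(480 + a(10, 18))*H(6) = (480 + 23)*0 = 503*0 = 0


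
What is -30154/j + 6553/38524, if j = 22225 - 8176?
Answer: -1069589599/541223676 ≈ -1.9762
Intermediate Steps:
j = 14049
-30154/j + 6553/38524 = -30154/14049 + 6553/38524 = -1069589599/541223676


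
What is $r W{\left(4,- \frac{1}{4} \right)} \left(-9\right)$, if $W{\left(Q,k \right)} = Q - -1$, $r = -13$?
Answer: $585$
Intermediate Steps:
$W{\left(Q,k \right)} = 1 + Q$ ($W{\left(Q,k \right)} = Q + 1 = 1 + Q$)
$r W{\left(4,- \frac{1}{4} \right)} \left(-9\right) = - 13 \left(1 + 4\right) \left(-9\right) = \left(-13\right) 5 \left(-9\right) = \left(-65\right) \left(-9\right) = 585$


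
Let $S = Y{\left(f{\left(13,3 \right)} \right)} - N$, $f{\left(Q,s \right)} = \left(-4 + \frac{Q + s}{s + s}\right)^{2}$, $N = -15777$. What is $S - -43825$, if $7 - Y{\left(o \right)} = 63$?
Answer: $59546$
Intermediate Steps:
$f{\left(Q,s \right)} = \left(-4 + \frac{Q + s}{2 s}\right)^{2}$
$Y{\left(o \right)} = -56$ ($Y{\left(o \right)} = 7 - 63 = -56$)
$S = 15721$ ($S = -56 - -15777 = -56 + 15777 = 15721$)
$S - -43825 = 15721 - -43825 = 15721 + 43825 = 59546$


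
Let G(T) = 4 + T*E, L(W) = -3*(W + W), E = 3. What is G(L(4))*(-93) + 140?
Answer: 6464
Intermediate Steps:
L(W) = -6*W
G(T) = 4 + 3*T (G(T) = 4 + T*3 = 4 + 3*T)
G(L(4))*(-93) + 140 = (4 + 3*(-6*4))*(-93) + 140 = (4 + 3*(-24))*(-93) + 140 = (4 - 72)*(-93) + 140 = -68*(-93) + 140 = 6324 + 140 = 6464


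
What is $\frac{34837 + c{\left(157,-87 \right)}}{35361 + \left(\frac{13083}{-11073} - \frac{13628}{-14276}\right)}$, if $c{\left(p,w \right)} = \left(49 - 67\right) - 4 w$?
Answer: $\frac{463261185893}{465813793447} \approx 0.99452$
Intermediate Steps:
$c{\left(p,w \right)} = -18 - 4 w$
$\frac{34837 + c{\left(157,-87 \right)}}{35361 + \left(\frac{13083}{-11073} - \frac{13628}{-14276}\right)} = \frac{34837 - -330}{35361 + \left(\frac{13083}{-11073} - \frac{13628}{-14276}\right)} = \frac{34837 + \left(-18 + 348\right)}{35361 + \left(13083 \left(- \frac{1}{11073}\right) - - \frac{3407}{3569}\right)} = \frac{34837 + 330}{35361 + \left(- \frac{4361}{3691} + \frac{3407}{3569}\right)} = \frac{35167}{35361 - \frac{2989172}{13173179}} = \frac{35167}{\frac{465813793447}{13173179}} = 35167 \cdot \frac{13173179}{465813793447} = \frac{463261185893}{465813793447}$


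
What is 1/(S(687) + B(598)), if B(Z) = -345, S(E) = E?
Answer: 1/342 ≈ 0.0029240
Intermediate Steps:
1/(S(687) + B(598)) = 1/(687 - 345) = 1/342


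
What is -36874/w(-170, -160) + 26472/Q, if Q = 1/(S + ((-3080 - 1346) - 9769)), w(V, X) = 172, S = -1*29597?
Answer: -99696535301/86 ≈ -1.1593e+9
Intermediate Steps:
S = -29597
Q = -1/43792 (Q = 1/(-29597 + ((-3080 - 1346) - 9769)) = 1/(-29597 + (-4426 - 9769)) = 1/(-29597 - 14195) = 1/(-43792) = -1/43792 ≈ -2.2835e-5)
-36874/w(-170, -160) + 26472/Q = -36874/172 + 26472/(-1/43792) = -36874*1/172 + 26472*(-43792) = -18437/86 - 1159261824 = -99696535301/86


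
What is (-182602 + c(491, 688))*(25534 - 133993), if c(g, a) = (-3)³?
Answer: 19807758711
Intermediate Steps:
c(g, a) = -27
(-182602 + c(491, 688))*(25534 - 133993) = (-182602 - 27)*(25534 - 133993) = -182629*(-108459) = 19807758711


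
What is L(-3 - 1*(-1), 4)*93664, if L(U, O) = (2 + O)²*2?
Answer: 6743808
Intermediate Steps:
L(U, O) = 2*(2 + O)²
L(-3 - 1*(-1), 4)*93664 = (2*(2 + 4)²)*93664 = (2*6²)*93664 = (2*36)*93664 = 72*93664 = 6743808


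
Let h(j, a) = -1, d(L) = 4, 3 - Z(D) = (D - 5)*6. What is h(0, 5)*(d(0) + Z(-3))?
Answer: -55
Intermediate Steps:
Z(D) = 33 - 6*D (Z(D) = 3 - (D - 5)*6 = 3 - (-5 + D)*6 = 3 - (-30 + 6*D) = 3 + (30 - 6*D) = 33 - 6*D)
h(0, 5)*(d(0) + Z(-3)) = -(4 + (33 - 6*(-3))) = -(4 + (33 + 18)) = -(4 + 51) = -1*55 = -55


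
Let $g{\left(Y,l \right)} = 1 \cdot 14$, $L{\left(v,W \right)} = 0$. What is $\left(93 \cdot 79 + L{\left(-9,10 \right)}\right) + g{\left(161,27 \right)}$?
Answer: $7361$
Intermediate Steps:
$g{\left(Y,l \right)} = 14$
$\left(93 \cdot 79 + L{\left(-9,10 \right)}\right) + g{\left(161,27 \right)} = \left(93 \cdot 79 + 0\right) + 14 = \left(7347 + 0\right) + 14 = 7347 + 14 = 7361$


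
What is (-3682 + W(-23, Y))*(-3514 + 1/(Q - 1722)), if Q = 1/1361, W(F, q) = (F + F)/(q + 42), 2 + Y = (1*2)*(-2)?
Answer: 546009116304665/42185538 ≈ 1.2943e+7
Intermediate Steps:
Y = -6 (Y = -2 + (1*2)*(-2) = -2 + 2*(-2) = -2 - 4 = -6)
W(F, q) = 2*F/(42 + q) (W(F, q) = (2*F)/(42 + q) = 2*F/(42 + q))
Q = 1/1361 ≈ 0.00073475
(-3682 + W(-23, Y))*(-3514 + 1/(Q - 1722)) = (-3682 + 2*(-23)/(42 - 6))*(-3514 + 1/(1/1361 - 1722)) = (-3682 + 2*(-23)/36)*(-3514 + 1/(-2343641/1361)) = (-3682 + 2*(-23)*(1/36))*(-3514 - 1361/2343641) = (-3682 - 23/18)*(-8235555835/2343641) = -66299/18*(-8235555835/2343641) = 546009116304665/42185538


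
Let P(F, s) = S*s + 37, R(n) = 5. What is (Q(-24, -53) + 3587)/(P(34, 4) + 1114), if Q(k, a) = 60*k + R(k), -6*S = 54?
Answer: 2152/1115 ≈ 1.9300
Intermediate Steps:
S = -9 (S = -1/6*54 = -9)
P(F, s) = 37 - 9*s (P(F, s) = -9*s + 37 = 37 - 9*s)
Q(k, a) = 5 + 60*k (Q(k, a) = 60*k + 5 = 5 + 60*k)
(Q(-24, -53) + 3587)/(P(34, 4) + 1114) = ((5 + 60*(-24)) + 3587)/((37 - 9*4) + 1114) = ((5 - 1440) + 3587)/((37 - 36) + 1114) = (-1435 + 3587)/(1 + 1114) = 2152/1115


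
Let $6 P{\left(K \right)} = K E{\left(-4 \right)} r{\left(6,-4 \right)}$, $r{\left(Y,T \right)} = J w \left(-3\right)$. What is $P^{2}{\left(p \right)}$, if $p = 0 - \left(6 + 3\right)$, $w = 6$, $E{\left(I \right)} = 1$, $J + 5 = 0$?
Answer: $18225$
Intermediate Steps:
$J = -5$ ($J = -5 + 0 = -5$)
$r{\left(Y,T \right)} = 90$ ($r{\left(Y,T \right)} = \left(-5\right) 6 \left(-3\right) = \left(-30\right) \left(-3\right) = 90$)
$p = -9$ ($p = 0 - 9 = -9$)
$P{\left(K \right)} = 15 K$ ($P{\left(K \right)} = \frac{K 1 \cdot 90}{6} = \frac{K 90}{6} = \frac{90 K}{6} = 15 K$)
$P^{2}{\left(p \right)} = \left(15 \left(-9\right)\right)^{2} = \left(-135\right)^{2} = 18225$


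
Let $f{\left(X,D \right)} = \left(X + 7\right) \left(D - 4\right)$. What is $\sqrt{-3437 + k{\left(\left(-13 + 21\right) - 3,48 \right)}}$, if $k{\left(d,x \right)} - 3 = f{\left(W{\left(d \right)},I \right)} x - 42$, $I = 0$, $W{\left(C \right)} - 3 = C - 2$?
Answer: $2 i \sqrt{1493} \approx 77.279 i$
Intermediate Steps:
$W{\left(C \right)} = 1 + C$ ($W{\left(C \right)} = 3 + \left(C - 2\right) = 3 + \left(-2 + C\right) = 1 + C$)
$f{\left(X,D \right)} = \left(-4 + D\right) \left(7 + X\right)$ ($f{\left(X,D \right)} = \left(7 + X\right) \left(-4 + D\right) = \left(-4 + D\right) \left(7 + X\right)$)
$k{\left(d,x \right)} = -39 + x \left(-32 - 4 d\right)$ ($k{\left(d,x \right)} = 3 + \left(\left(-28 - 4 \left(1 + d\right) + 7 \cdot 0 + 0 \left(1 + d\right)\right) x - 42\right) = 3 + \left(\left(-28 - \left(4 + 4 d\right) + 0 + 0\right) x - 42\right) = 3 + \left(\left(-32 - 4 d\right) x - 42\right) = 3 + \left(x \left(-32 - 4 d\right) - 42\right) = 3 + \left(-42 + x \left(-32 - 4 d\right)\right) = -39 + x \left(-32 - 4 d\right)$)
$\sqrt{-3437 + k{\left(\left(-13 + 21\right) - 3,48 \right)}} = \sqrt{-3437 - \left(39 + 192 \left(8 + \left(\left(-13 + 21\right) - 3\right)\right)\right)} = \sqrt{-3437 - \left(39 + 192 \left(8 + \left(8 - 3\right)\right)\right)} = \sqrt{-3437 - \left(39 + 192 \left(8 + 5\right)\right)} = \sqrt{-3437 - \left(39 + 192 \cdot 13\right)} = \sqrt{-3437 - 2535} = \sqrt{-5972} = 2 i \sqrt{1493}$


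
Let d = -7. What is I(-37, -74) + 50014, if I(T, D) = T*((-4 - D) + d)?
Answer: 47683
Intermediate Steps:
I(T, D) = T*(-11 - D) (I(T, D) = T*((-4 - D) - 7) = T*(-11 - D))
I(-37, -74) + 50014 = -1*(-37)*(11 - 74) + 50014 = -1*(-37)*(-63) + 50014 = -2331 + 50014 = 47683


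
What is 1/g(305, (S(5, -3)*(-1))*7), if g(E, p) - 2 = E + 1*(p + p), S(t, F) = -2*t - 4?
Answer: 1/503 ≈ 0.0019881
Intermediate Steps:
S(t, F) = -4 - 2*t
g(E, p) = 2 + E + 2*p (g(E, p) = 2 + (E + 1*(p + p)) = 2 + (E + 1*(2*p)) = 2 + (E + 2*p) = 2 + E + 2*p)
1/g(305, (S(5, -3)*(-1))*7) = 1/(2 + 305 + 2*(((-4 - 2*5)*(-1))*7)) = 1/(2 + 305 + 2*(((-4 - 10)*(-1))*7)) = 1/(2 + 305 + 2*(-14*(-1)*7)) = 1/(2 + 305 + 2*(14*7)) = 1/(2 + 305 + 2*98) = 1/(2 + 305 + 196) = 1/503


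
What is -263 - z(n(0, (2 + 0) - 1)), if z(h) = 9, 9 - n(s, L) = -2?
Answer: -272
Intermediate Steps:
n(s, L) = 11 (n(s, L) = 9 - 1*(-2) = 9 + 2 = 11)
-263 - z(n(0, (2 + 0) - 1)) = -263 - 1*9 = -263 - 9 = -272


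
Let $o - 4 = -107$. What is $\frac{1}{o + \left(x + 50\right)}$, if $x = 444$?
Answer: $\frac{1}{391} \approx 0.0025575$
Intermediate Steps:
$o = -103$ ($o = 4 - 107 = -103$)
$\frac{1}{o + \left(x + 50\right)} = \frac{1}{-103 + \left(444 + 50\right)} = \frac{1}{-103 + 494} = \frac{1}{391}$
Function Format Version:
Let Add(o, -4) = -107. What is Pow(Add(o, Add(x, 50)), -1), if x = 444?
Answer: Rational(1, 391) ≈ 0.0025575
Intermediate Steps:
o = -103 (o = Add(4, -107) = -103)
Pow(Add(o, Add(x, 50)), -1) = Pow(Add(-103, Add(444, 50)), -1) = Pow(Add(-103, 494), -1) = Pow(391, -1) = Rational(1, 391)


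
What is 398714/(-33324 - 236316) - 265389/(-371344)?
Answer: -9562570207/12516149520 ≈ -0.76402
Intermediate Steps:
398714/(-33324 - 236316) - 265389/(-371344) = 398714/(-269640) - 265389*(-1/371344) = 398714*(-1/269640) + 265389/371344 = -199357/134820 + 265389/371344 = -9562570207/12516149520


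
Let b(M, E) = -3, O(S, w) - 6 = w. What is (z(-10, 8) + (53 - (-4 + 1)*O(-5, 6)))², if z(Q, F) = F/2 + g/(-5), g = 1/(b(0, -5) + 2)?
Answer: 217156/25 ≈ 8686.2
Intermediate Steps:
O(S, w) = 6 + w
g = -1 (g = 1/(-3 + 2) = 1/(-1) = -1)
z(Q, F) = ⅕ + F/2 (z(Q, F) = F/2 - 1/(-5) = F*(½) - 1*(-⅕) = F/2 + ⅕ = ⅕ + F/2)
(z(-10, 8) + (53 - (-4 + 1)*O(-5, 6)))² = ((⅕ + (½)*8) + (53 - (-4 + 1)*(6 + 6)))² = ((⅕ + 4) + (53 - (-3)*12))² = (21/5 + (53 - 1*(-36)))² = (21/5 + (53 + 36))² = (21/5 + 89)² = (466/5)² = 217156/25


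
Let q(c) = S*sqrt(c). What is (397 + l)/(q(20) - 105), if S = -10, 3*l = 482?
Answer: -11711/1805 + 6692*sqrt(5)/5415 ≈ -3.7247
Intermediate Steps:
l = 482/3 (l = (1/3)*482 = 482/3 ≈ 160.67)
q(c) = -10*sqrt(c)
(397 + l)/(q(20) - 105) = (397 + 482/3)/(-20*sqrt(5) - 105) = 1673/(3*(-20*sqrt(5) - 105)) = 1673/(3*(-105 - 20*sqrt(5)))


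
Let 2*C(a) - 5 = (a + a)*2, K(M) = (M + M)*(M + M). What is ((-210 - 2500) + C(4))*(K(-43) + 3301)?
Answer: -57753103/2 ≈ -2.8877e+7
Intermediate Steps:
K(M) = 4*M² (K(M) = (2*M)*(2*M) = 4*M²)
C(a) = 5/2 + 2*a (C(a) = 5/2 + ((a + a)*2)/2 = 5/2 + ((2*a)*2)/2 = 5/2 + (4*a)/2 = 5/2 + 2*a)
((-210 - 2500) + C(4))*(K(-43) + 3301) = ((-210 - 2500) + (5/2 + 2*4))*(4*(-43)² + 3301) = (-2710 + (5/2 + 8))*(4*1849 + 3301) = (-2710 + 21/2)*(7396 + 3301) = -5399/2*10697 = -57753103/2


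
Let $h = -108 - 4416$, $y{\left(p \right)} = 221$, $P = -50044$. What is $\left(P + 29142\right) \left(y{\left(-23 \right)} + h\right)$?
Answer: $89941306$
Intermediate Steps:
$h = -4524$ ($h = -108 - 4416 = -4524$)
$\left(P + 29142\right) \left(y{\left(-23 \right)} + h\right) = \left(-50044 + 29142\right) \left(221 - 4524\right) = \left(-20902\right) \left(-4303\right) = 89941306$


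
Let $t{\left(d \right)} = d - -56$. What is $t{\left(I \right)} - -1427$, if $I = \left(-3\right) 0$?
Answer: $1483$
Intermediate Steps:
$I = 0$
$t{\left(d \right)} = 56 + d$ ($t{\left(d \right)} = d + 56 = 56 + d$)
$t{\left(I \right)} - -1427 = \left(56 + 0\right) - -1427 = 56 + 1427 = 1483$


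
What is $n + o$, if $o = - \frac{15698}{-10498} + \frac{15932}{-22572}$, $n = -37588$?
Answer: $- \frac{1113337196776}{29620107} \approx -37587.0$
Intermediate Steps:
$o = \frac{23385140}{29620107}$ ($o = \left(-15698\right) \left(- \frac{1}{10498}\right) + 15932 \left(- \frac{1}{22572}\right) = \frac{7849}{5249} - \frac{3983}{5643} = \frac{23385140}{29620107} \approx 0.7895$)
$n + o = -37588 + \frac{23385140}{29620107} = - \frac{1113337196776}{29620107}$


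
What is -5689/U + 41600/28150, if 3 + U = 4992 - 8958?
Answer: 6505115/2234547 ≈ 2.9112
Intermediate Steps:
U = -3969 (U = -3 + (4992 - 8958) = -3 - 3966 = -3969)
-5689/U + 41600/28150 = -5689/(-3969) + 41600/28150 = -5689*(-1/3969) + 41600*(1/28150) = 5689/3969 + 832/563 = 6505115/2234547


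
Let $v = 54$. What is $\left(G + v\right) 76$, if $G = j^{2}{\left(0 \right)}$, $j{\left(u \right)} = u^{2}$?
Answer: $4104$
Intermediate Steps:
$G = 0$ ($G = \left(0^{2}\right)^{2} = 0^{2} = 0$)
$\left(G + v\right) 76 = \left(0 + 54\right) 76 = 54 \cdot 76 = 4104$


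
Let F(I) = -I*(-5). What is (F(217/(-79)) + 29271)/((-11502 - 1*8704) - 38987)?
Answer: -2311324/4676247 ≈ -0.49427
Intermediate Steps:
F(I) = 5*I
(F(217/(-79)) + 29271)/((-11502 - 1*8704) - 38987) = (5*(217/(-79)) + 29271)/((-11502 - 1*8704) - 38987) = (5*(217*(-1/79)) + 29271)/((-11502 - 8704) - 38987) = (5*(-217/79) + 29271)/(-20206 - 38987) = (-1085/79 + 29271)/(-59193) = (2311324/79)*(-1/59193) = -2311324/4676247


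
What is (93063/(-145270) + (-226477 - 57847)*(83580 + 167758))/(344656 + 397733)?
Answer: -10381201284221303/107846850030 ≈ -96259.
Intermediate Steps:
(93063/(-145270) + (-226477 - 57847)*(83580 + 167758))/(344656 + 397733) = (93063*(-1/145270) - 284324*251338)/742389 = (-93063/145270 - 71461425512)*(1/742389) = -10381201284221303/145270*1/742389 = -10381201284221303/107846850030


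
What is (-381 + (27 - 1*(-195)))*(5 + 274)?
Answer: -44361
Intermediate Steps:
(-381 + (27 - 1*(-195)))*(5 + 274) = (-381 + (27 + 195))*279 = (-381 + 222)*279 = -159*279 = -44361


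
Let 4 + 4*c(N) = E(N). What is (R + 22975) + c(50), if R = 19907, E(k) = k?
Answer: 85787/2 ≈ 42894.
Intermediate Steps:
c(N) = -1 + N/4
(R + 22975) + c(50) = (19907 + 22975) + (-1 + (1/4)*50) = 42882 + (-1 + 25/2) = 42882 + 23/2 = 85787/2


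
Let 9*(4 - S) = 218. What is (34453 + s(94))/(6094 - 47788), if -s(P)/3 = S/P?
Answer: -2428982/2939427 ≈ -0.82635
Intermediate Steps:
S = -182/9 (S = 4 - ⅑*218 = 4 - 218/9 = -182/9 ≈ -20.222)
s(P) = 182/(3*P) (s(P) = -(-182)/(3*P) = 182/(3*P))
(34453 + s(94))/(6094 - 47788) = (34453 + (182/3)/94)/(6094 - 47788) = (34453 + (182/3)*(1/94))/(-41694) = (34453 + 91/141)*(-1/41694) = (4857964/141)*(-1/41694) = -2428982/2939427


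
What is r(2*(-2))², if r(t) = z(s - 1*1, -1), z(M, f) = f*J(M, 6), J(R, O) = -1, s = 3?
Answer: 1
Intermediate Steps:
z(M, f) = -f (z(M, f) = f*(-1) = -f)
r(t) = 1 (r(t) = -1*(-1) = 1)
r(2*(-2))² = 1² = 1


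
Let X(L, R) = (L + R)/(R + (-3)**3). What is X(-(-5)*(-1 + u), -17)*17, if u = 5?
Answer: -51/44 ≈ -1.1591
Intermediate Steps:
X(L, R) = (L + R)/(-27 + R) (X(L, R) = (L + R)/(R - 27) = (L + R)/(-27 + R))
X(-(-5)*(-1 + u), -17)*17 = ((-(-5)*(-1 + 5) - 17)/(-27 - 17))*17 = ((-(-5)*4 - 17)/(-44))*17 = -(-1*(-20) - 17)/44*17 = -(20 - 17)/44*17 = -1/44*3*17 = -3/44*17 = -51/44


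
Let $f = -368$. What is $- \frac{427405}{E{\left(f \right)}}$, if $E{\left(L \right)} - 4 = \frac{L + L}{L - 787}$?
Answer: $- \frac{493652775}{5356} \approx -92168.0$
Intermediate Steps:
$E{\left(L \right)} = 4 + \frac{2 L}{-787 + L}$ ($E{\left(L \right)} = 4 + \frac{L + L}{L - 787} = 4 + \frac{2 L}{-787 + L}$)
$- \frac{427405}{E{\left(f \right)}} = - \frac{427405}{2 \frac{1}{-787 - 368} \left(-1574 + 3 \left(-368\right)\right)} = - \frac{427405}{2 \frac{1}{-1155} \left(-1574 - 1104\right)} = - \frac{427405}{2 \left(- \frac{1}{1155}\right) \left(-2678\right)} = - \frac{427405}{\frac{5356}{1155}} = \left(-427405\right) \frac{1155}{5356} = - \frac{493652775}{5356}$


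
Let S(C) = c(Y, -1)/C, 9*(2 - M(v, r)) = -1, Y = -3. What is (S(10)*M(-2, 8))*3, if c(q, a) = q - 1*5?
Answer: -76/15 ≈ -5.0667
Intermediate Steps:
M(v, r) = 19/9 (M(v, r) = 2 - ⅑*(-1) = 2 + ⅑ = 19/9)
c(q, a) = -5 + q (c(q, a) = q - 5 = -5 + q)
S(C) = -8/C (S(C) = (-5 - 3)/C = -8/C)
(S(10)*M(-2, 8))*3 = (-8/10*(19/9))*3 = (-8*⅒*(19/9))*3 = -⅘*19/9*3 = -76/45*3 = -76/15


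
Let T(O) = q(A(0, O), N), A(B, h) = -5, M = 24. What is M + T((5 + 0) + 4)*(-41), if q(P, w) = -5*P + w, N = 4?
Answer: -1165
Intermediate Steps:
q(P, w) = w - 5*P
T(O) = 29 (T(O) = 4 - 5*(-5) = 4 + 25 = 29)
M + T((5 + 0) + 4)*(-41) = 24 + 29*(-41) = 24 - 1189 = -1165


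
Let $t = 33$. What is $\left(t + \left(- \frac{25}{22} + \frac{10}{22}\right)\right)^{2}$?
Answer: $\frac{505521}{484} \approx 1044.5$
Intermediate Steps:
$\left(t + \left(- \frac{25}{22} + \frac{10}{22}\right)\right)^{2} = \left(33 + \left(- \frac{25}{22} + \frac{10}{22}\right)\right)^{2} = \left(33 + \left(\left(-25\right) \frac{1}{22} + 10 \cdot \frac{1}{22}\right)\right)^{2} = \left(33 + \left(- \frac{25}{22} + \frac{5}{11}\right)\right)^{2} = \left(33 - \frac{15}{22}\right)^{2} = \left(\frac{711}{22}\right)^{2} = \frac{505521}{484}$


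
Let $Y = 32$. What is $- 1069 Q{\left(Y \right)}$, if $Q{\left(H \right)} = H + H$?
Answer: $-68416$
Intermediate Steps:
$Q{\left(H \right)} = 2 H$
$- 1069 Q{\left(Y \right)} = - 1069 \cdot 2 \cdot 32 = \left(-1069\right) 64 = -68416$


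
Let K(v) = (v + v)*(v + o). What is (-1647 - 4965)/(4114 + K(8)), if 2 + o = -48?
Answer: -3306/1721 ≈ -1.9210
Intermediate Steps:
o = -50 (o = -2 - 48 = -50)
K(v) = 2*v*(-50 + v) (K(v) = (v + v)*(v - 50) = (2*v)*(-50 + v) = 2*v*(-50 + v))
(-1647 - 4965)/(4114 + K(8)) = (-1647 - 4965)/(4114 + 2*8*(-50 + 8)) = -6612/(4114 + 2*8*(-42)) = -6612/(4114 - 672) = -6612/3442 = -6612*1/3442 = -3306/1721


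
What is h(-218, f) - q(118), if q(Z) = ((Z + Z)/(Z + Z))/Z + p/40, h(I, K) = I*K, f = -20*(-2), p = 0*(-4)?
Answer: -1028961/118 ≈ -8720.0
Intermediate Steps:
p = 0
f = 40
q(Z) = 1/Z (q(Z) = ((Z + Z)/(Z + Z))/Z + 0/40 = ((2*Z)/((2*Z)))/Z + 0*(1/40) = ((2*Z)*(1/(2*Z)))/Z + 0 = 1/Z + 0 = 1/Z)
h(-218, f) - q(118) = -218*40 - 1/118 = -8720 - 1*1/118 = -8720 - 1/118 = -1028961/118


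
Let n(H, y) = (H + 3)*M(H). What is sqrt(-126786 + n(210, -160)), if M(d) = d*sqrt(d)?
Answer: sqrt(-126786 + 44730*sqrt(210)) ≈ 722.09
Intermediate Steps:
M(d) = d**(3/2)
n(H, y) = H**(3/2)*(3 + H) (n(H, y) = (H + 3)*H**(3/2) = (3 + H)*H**(3/2) = H**(3/2)*(3 + H))
sqrt(-126786 + n(210, -160)) = sqrt(-126786 + 210**(3/2)*(3 + 210)) = sqrt(-126786 + (210*sqrt(210))*213) = sqrt(-126786 + 44730*sqrt(210))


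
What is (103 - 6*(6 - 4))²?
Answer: 8281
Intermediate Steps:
(103 - 6*(6 - 4))² = (103 - 6*2)² = (103 - 12)² = 91² = 8281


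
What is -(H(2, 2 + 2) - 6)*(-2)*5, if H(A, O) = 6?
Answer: 0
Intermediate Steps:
-(H(2, 2 + 2) - 6)*(-2)*5 = -(6 - 6)*(-2)*5 = -0*(-2)*5 = -0*5 = -1*0 = 0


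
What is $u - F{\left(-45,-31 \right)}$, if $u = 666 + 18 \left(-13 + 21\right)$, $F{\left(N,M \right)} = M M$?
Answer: $-151$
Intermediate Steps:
$F{\left(N,M \right)} = M^{2}$
$u = 810$ ($u = 666 + 18 \cdot 8 = 666 + 144 = 810$)
$u - F{\left(-45,-31 \right)} = 810 - \left(-31\right)^{2} = 810 - 961 = -151$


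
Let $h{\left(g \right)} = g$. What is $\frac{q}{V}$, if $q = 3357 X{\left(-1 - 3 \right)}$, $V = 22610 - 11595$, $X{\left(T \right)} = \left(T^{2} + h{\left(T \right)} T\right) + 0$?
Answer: $\frac{107424}{11015} \approx 9.7525$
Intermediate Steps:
$X{\left(T \right)} = 2 T^{2}$ ($X{\left(T \right)} = \left(T^{2} + T T\right) + 0 = \left(T^{2} + T^{2}\right) + 0 = 2 T^{2} + 0 = 2 T^{2}$)
$V = 11015$
$q = 107424$ ($q = 3357 \cdot 2 \left(-1 - 3\right)^{2} = 3357 \cdot 2 \left(-4\right)^{2} = 3357 \cdot 2 \cdot 16 = 3357 \cdot 32 = 107424$)
$\frac{q}{V} = \frac{107424}{11015}$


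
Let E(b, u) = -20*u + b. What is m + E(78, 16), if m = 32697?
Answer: 32455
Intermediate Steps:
E(b, u) = b - 20*u
m + E(78, 16) = 32697 + (78 - 20*16) = 32697 + (78 - 320) = 32697 - 242 = 32455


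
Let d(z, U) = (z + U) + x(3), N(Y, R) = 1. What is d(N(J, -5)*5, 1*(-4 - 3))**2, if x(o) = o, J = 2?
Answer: 1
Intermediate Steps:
d(z, U) = 3 + U + z (d(z, U) = (z + U) + 3 = (U + z) + 3 = 3 + U + z)
d(N(J, -5)*5, 1*(-4 - 3))**2 = (3 + 1*(-4 - 3) + 1*5)**2 = (3 + 1*(-7) + 5)**2 = (3 - 7 + 5)**2 = 1**2 = 1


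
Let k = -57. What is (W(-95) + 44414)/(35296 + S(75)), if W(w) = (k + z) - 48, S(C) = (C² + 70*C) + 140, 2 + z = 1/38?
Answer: 1683667/1759818 ≈ 0.95673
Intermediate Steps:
z = -75/38 (z = -2 + 1/38 = -75/38 ≈ -1.9737)
S(C) = 140 + C² + 70*C
W(w) = -4065/38 (W(w) = (-57 - 75/38) - 48 = -2241/38 - 48 = -4065/38)
(W(-95) + 44414)/(35296 + S(75)) = (-4065/38 + 44414)/(35296 + (140 + 75² + 70*75)) = 1683667/(38*(35296 + (140 + 5625 + 5250))) = 1683667/(38*(35296 + 11015)) = (1683667/38)/46311 = (1683667/38)*(1/46311) = 1683667/1759818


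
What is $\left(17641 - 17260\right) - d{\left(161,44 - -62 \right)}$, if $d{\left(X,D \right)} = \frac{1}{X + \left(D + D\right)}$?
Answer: $\frac{142112}{373} \approx 381.0$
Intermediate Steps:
$d{\left(X,D \right)} = \frac{1}{X + 2 D}$
$\left(17641 - 17260\right) - d{\left(161,44 - -62 \right)} = \left(17641 - 17260\right) - \frac{1}{161 + 2 \left(44 - -62\right)} = 381 - \frac{1}{161 + 2 \left(44 + 62\right)} = 381 - \frac{1}{161 + 2 \cdot 106} = 381 - \frac{1}{161 + 212} = 381 - \frac{1}{373} = \frac{142112}{373}$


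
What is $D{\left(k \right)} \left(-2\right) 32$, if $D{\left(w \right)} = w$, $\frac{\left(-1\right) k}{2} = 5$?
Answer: $640$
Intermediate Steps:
$k = -10$ ($k = \left(-2\right) 5 = -10$)
$D{\left(k \right)} \left(-2\right) 32 = \left(-10\right) \left(-2\right) 32 = 20 \cdot 32 = 640$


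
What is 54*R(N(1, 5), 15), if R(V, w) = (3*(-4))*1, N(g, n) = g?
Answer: -648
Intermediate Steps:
R(V, w) = -12 (R(V, w) = -12*1 = -12)
54*R(N(1, 5), 15) = 54*(-12) = -648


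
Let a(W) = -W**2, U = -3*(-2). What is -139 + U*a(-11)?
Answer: -865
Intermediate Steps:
U = 6
-139 + U*a(-11) = -139 + 6*(-1*(-11)**2) = -139 + 6*(-1*121) = -139 + 6*(-121) = -139 - 726 = -865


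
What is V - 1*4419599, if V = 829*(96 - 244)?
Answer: -4542291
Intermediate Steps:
V = -122692 (V = 829*(-148) = -122692)
V - 1*4419599 = -122692 - 1*4419599 = -122692 - 4419599 = -4542291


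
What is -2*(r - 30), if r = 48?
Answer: -36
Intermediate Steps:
-2*(r - 30) = -2*(48 - 30) = -2*18 = -36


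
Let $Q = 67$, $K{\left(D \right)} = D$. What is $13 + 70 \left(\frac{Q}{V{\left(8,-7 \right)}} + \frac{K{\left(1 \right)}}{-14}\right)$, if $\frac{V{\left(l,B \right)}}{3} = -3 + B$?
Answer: $- \frac{445}{3} \approx -148.33$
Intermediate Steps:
$V{\left(l,B \right)} = -9 + 3 B$ ($V{\left(l,B \right)} = 3 \left(-3 + B\right) = -9 + 3 B$)
$13 + 70 \left(\frac{Q}{V{\left(8,-7 \right)}} + \frac{K{\left(1 \right)}}{-14}\right) = 13 + 70 \left(\frac{67}{-9 + 3 \left(-7\right)} + 1 \frac{1}{-14}\right) = 13 + 70 \left(\frac{67}{-9 - 21} + 1 \left(- \frac{1}{14}\right)\right) = 13 + 70 \left(\frac{67}{-30} - \frac{1}{14}\right) = 13 + 70 \left(67 \left(- \frac{1}{30}\right) - \frac{1}{14}\right) = 13 + 70 \left(- \frac{67}{30} - \frac{1}{14}\right) = 13 + 70 \left(- \frac{242}{105}\right) = 13 - \frac{484}{3} = - \frac{445}{3}$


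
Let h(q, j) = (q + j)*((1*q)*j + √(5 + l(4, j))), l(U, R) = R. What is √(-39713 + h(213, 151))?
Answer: √(11667619 + 728*√39) ≈ 3416.5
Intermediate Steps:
h(q, j) = (j + q)*(√(5 + j) + j*q) (h(q, j) = (q + j)*((1*q)*j + √(5 + j)) = (j + q)*(q*j + √(5 + j)) = (j + q)*(j*q + √(5 + j)) = (j + q)*(√(5 + j) + j*q))
√(-39713 + h(213, 151)) = √(-39713 + (151*213² + 151*√(5 + 151) + 213*151² + 213*√(5 + 151))) = √(-39713 + (151*45369 + 151*√156 + 213*22801 + 213*√156)) = √(-39713 + (6850719 + 151*(2*√39) + 4856613 + 213*(2*√39))) = √(-39713 + (6850719 + 302*√39 + 4856613 + 426*√39)) = √(-39713 + (11707332 + 728*√39)) = √(11667619 + 728*√39)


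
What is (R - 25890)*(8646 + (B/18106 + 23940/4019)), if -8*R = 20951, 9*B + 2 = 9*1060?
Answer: -646160459039206919/2619648504 ≈ -2.4666e+8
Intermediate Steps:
B = 9538/9 (B = -2/9 + (9*1060)/9 = -2/9 + (⅑)*9540 = -2/9 + 1060 = 9538/9 ≈ 1059.8)
R = -20951/8 (R = -⅛*20951 = -20951/8 ≈ -2618.9)
(R - 25890)*(8646 + (B/18106 + 23940/4019)) = (-20951/8 - 25890)*(8646 + ((9538/9)/18106 + 23940/4019)) = -228071*(8646 + ((9538/9)*(1/18106) + 23940*(1/4019)))/8 = -228071*(8646 + (4769/81477 + 23940/4019))/8 = -228071*(8646 + 1969725991/327456063)/8 = -228071/8*2833154846689/327456063 = -646160459039206919/2619648504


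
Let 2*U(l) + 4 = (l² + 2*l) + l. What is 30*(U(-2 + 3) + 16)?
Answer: 480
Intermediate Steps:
U(l) = -2 + l²/2 + 3*l/2 (U(l) = -2 + ((l² + 2*l) + l)/2 = -2 + (l² + 3*l)/2 = -2 + (l²/2 + 3*l/2) = -2 + l²/2 + 3*l/2)
30*(U(-2 + 3) + 16) = 30*((-2 + (-2 + 3)²/2 + 3*(-2 + 3)/2) + 16) = 30*((-2 + (½)*1² + (3/2)*1) + 16) = 30*((-2 + (½)*1 + 3/2) + 16) = 30*((-2 + ½ + 3/2) + 16) = 30*(0 + 16) = 30*16 = 480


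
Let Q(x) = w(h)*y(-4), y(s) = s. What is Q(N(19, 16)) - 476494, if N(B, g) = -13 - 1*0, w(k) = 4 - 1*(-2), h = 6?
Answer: -476518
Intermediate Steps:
w(k) = 6 (w(k) = 4 + 2 = 6)
N(B, g) = -13 (N(B, g) = -13 + 0 = -13)
Q(x) = -24 (Q(x) = 6*(-4) = -24)
Q(N(19, 16)) - 476494 = -24 - 476494 = -476518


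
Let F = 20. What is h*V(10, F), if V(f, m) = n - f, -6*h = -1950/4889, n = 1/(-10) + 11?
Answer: 585/9778 ≈ 0.059828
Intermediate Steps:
n = 109/10 (n = -⅒ + 11 = 109/10 ≈ 10.900)
h = 325/4889 (h = -(-325)/4889 = -⅙*(-1950/4889) = 325/4889 ≈ 0.066476)
V(f, m) = 109/10 - f
h*V(10, F) = 325*(109/10 - 1*10)/4889 = 325*(109/10 - 10)/4889 = (325/4889)*(9/10) = 585/9778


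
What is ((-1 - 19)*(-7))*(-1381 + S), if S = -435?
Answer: -254240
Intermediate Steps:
((-1 - 19)*(-7))*(-1381 + S) = ((-1 - 19)*(-7))*(-1381 - 435) = -20*(-7)*(-1816) = 140*(-1816) = -254240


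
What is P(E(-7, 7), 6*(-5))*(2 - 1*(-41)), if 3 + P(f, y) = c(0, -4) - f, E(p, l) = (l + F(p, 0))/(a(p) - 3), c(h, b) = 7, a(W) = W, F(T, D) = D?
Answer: 2021/10 ≈ 202.10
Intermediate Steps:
E(p, l) = l/(-3 + p) (E(p, l) = (l + 0)/(p - 3) = l/(-3 + p))
P(f, y) = 4 - f (P(f, y) = -3 + (7 - f) = 4 - f)
P(E(-7, 7), 6*(-5))*(2 - 1*(-41)) = (4 - 7/(-3 - 7))*(2 - 1*(-41)) = (4 - 7/(-10))*(2 + 41) = (4 - 7*(-1)/10)*43 = (4 - 1*(-7/10))*43 = (4 + 7/10)*43 = (47/10)*43 = 2021/10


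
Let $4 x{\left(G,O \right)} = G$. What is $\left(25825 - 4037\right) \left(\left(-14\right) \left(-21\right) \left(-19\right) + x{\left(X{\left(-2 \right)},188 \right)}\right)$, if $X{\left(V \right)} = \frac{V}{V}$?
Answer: $-121702321$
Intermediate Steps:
$X{\left(V \right)} = 1$
$x{\left(G,O \right)} = \frac{G}{4}$
$\left(25825 - 4037\right) \left(\left(-14\right) \left(-21\right) \left(-19\right) + x{\left(X{\left(-2 \right)},188 \right)}\right) = \left(25825 - 4037\right) \left(\left(-14\right) \left(-21\right) \left(-19\right) + \frac{1}{4} \cdot 1\right) = 21788 \left(294 \left(-19\right) + \frac{1}{4}\right) = 21788 \left(-5586 + \frac{1}{4}\right) = 21788 \left(- \frac{22343}{4}\right) = -121702321$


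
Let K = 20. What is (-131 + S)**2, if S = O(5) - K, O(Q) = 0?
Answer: 22801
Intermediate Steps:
S = -20 (S = 0 - 1*20 = 0 - 20 = -20)
(-131 + S)**2 = (-131 - 20)**2 = (-151)**2 = 22801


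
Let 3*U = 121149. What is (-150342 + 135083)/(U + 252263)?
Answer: -15259/292646 ≈ -0.052141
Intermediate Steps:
U = 40383 (U = (1/3)*121149 = 40383)
(-150342 + 135083)/(U + 252263) = (-150342 + 135083)/(40383 + 252263) = -15259/292646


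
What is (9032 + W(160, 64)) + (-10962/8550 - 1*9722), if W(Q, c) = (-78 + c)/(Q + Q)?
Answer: -10508153/15200 ≈ -691.33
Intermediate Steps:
W(Q, c) = (-78 + c)/(2*Q) (W(Q, c) = (-78 + c)/((2*Q)) = (-78 + c)*(1/(2*Q)) = (-78 + c)/(2*Q))
(9032 + W(160, 64)) + (-10962/8550 - 1*9722) = (9032 + (1/2)*(-78 + 64)/160) + (-10962/8550 - 1*9722) = (9032 + (1/2)*(1/160)*(-14)) + (-10962*1/8550 - 9722) = (9032 - 7/160) + (-609/475 - 9722) = 1445113/160 - 4618559/475 = -10508153/15200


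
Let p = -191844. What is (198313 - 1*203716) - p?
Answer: 186441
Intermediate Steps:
(198313 - 1*203716) - p = (198313 - 1*203716) - 1*(-191844) = (198313 - 203716) + 191844 = -5403 + 191844 = 186441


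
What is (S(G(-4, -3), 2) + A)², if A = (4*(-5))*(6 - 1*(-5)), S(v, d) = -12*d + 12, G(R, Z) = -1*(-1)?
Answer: 53824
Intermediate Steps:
G(R, Z) = 1
S(v, d) = 12 - 12*d
A = -220 (A = -20*(6 + 5) = -20*11 = -220)
(S(G(-4, -3), 2) + A)² = ((12 - 12*2) - 220)² = ((12 - 24) - 220)² = (-12 - 220)² = (-232)² = 53824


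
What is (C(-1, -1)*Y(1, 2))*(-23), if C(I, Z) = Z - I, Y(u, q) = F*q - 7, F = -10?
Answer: 0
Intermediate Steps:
Y(u, q) = -7 - 10*q (Y(u, q) = -10*q - 7 = -7 - 10*q)
(C(-1, -1)*Y(1, 2))*(-23) = ((-1 - 1*(-1))*(-7 - 10*2))*(-23) = ((-1 + 1)*(-7 - 20))*(-23) = (0*(-27))*(-23) = 0*(-23) = 0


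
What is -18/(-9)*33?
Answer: 66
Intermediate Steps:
-18/(-9)*33 = -18*(-1/9)*33 = 2*33 = 66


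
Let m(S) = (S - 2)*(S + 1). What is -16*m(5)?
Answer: -288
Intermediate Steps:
m(S) = (1 + S)*(-2 + S) (m(S) = (-2 + S)*(1 + S) = (1 + S)*(-2 + S))
-16*m(5) = -16*(-2 + 5² - 1*5) = -16*(-2 + 25 - 5) = -16*18 = -288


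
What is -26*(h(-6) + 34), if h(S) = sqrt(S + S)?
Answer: -884 - 52*I*sqrt(3) ≈ -884.0 - 90.067*I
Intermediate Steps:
h(S) = sqrt(2)*sqrt(S) (h(S) = sqrt(2*S) = sqrt(2)*sqrt(S))
-26*(h(-6) + 34) = -26*(sqrt(2)*sqrt(-6) + 34) = -26*(sqrt(2)*(I*sqrt(6)) + 34) = -26*(2*I*sqrt(3) + 34) = -26*(34 + 2*I*sqrt(3)) = -884 - 52*I*sqrt(3)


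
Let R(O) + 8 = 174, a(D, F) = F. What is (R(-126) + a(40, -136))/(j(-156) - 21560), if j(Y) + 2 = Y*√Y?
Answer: -32343/23435813 + 468*I*√39/23435813 ≈ -0.0013801 + 0.00012471*I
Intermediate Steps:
j(Y) = -2 + Y^(3/2) (j(Y) = -2 + Y*√Y = -2 + Y^(3/2))
R(O) = 166 (R(O) = -8 + 174 = 166)
(R(-126) + a(40, -136))/(j(-156) - 21560) = (166 - 136)/((-2 + (-156)^(3/2)) - 21560) = 30/((-2 - 312*I*√39) - 21560) = 30/(-21562 - 312*I*√39)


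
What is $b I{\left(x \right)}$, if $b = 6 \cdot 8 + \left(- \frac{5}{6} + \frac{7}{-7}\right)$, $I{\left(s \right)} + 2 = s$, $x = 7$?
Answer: $\frac{1385}{6} \approx 230.83$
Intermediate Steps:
$I{\left(s \right)} = -2 + s$
$b = \frac{277}{6}$ ($b = 48 + \left(\left(-5\right) \frac{1}{6} + 7 \left(- \frac{1}{7}\right)\right) = 48 - \frac{11}{6} = \frac{277}{6} \approx 46.167$)
$b I{\left(x \right)} = \frac{277 \left(-2 + 7\right)}{6} = \frac{277}{6} \cdot 5 = \frac{1385}{6}$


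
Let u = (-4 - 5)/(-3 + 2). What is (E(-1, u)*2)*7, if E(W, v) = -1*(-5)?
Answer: 70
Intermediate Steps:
u = 9 (u = -9/(-1) = -9*(-1) = 9)
E(W, v) = 5
(E(-1, u)*2)*7 = (5*2)*7 = 10*7 = 70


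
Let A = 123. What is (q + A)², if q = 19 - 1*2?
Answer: 19600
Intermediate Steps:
q = 17 (q = 19 - 2 = 17)
(q + A)² = (17 + 123)² = 140² = 19600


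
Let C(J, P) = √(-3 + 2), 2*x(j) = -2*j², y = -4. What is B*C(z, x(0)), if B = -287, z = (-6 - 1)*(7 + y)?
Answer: -287*I ≈ -287.0*I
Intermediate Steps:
z = -21 (z = (-6 - 1)*(7 - 4) = -7*3 = -21)
x(j) = -j² (x(j) = (-2*j²)/2 = -j²)
C(J, P) = I (C(J, P) = √(-1) = I)
B*C(z, x(0)) = -287*I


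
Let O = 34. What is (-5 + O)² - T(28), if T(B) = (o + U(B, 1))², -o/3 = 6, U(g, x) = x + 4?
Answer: 672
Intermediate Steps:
U(g, x) = 4 + x
o = -18 (o = -3*6 = -18)
T(B) = 169 (T(B) = (-18 + (4 + 1))² = (-18 + 5)² = (-13)² = 169)
(-5 + O)² - T(28) = (-5 + 34)² - 1*169 = 29² - 169 = 841 - 169 = 672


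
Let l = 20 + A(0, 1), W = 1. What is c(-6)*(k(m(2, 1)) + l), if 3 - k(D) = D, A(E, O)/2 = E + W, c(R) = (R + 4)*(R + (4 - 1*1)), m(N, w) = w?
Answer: 144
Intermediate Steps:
c(R) = (3 + R)*(4 + R) (c(R) = (4 + R)*(R + (4 - 1)) = (4 + R)*(R + 3) = (4 + R)*(3 + R) = (3 + R)*(4 + R))
A(E, O) = 2 + 2*E (A(E, O) = 2*(E + 1) = 2*(1 + E) = 2 + 2*E)
k(D) = 3 - D
l = 22 (l = 20 + (2 + 2*0) = 20 + (2 + 0) = 20 + 2 = 22)
c(-6)*(k(m(2, 1)) + l) = (12 + (-6)² + 7*(-6))*((3 - 1*1) + 22) = (12 + 36 - 42)*((3 - 1) + 22) = 6*(2 + 22) = 6*24 = 144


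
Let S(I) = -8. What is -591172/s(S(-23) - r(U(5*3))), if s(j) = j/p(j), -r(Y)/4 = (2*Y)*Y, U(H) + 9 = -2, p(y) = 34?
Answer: -2512481/120 ≈ -20937.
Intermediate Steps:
U(H) = -11 (U(H) = -9 - 2 = -11)
r(Y) = -8*Y**2 (r(Y) = -4*2*Y*Y = -8*Y**2)
s(j) = j/34
-591172/s(S(-23) - r(U(5*3))) = -591172*34/(-8 - (-8)*(-11)**2) = -591172*34/(-8 - (-8)*121) = -591172*34/(-8 - 1*(-968)) = -591172*34/(-8 + 968) = -591172/((1/34)*960) = -591172/480/17 = -591172*17/480 = -2512481/120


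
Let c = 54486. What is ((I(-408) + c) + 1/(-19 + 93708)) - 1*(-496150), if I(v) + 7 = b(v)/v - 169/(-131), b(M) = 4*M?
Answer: 6758077256519/12273259 ≈ 5.5063e+5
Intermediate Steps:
I(v) = -224/131 (I(v) = -7 + ((4*v)/v - 169/(-131)) = -7 + (4 - 169*(-1/131)) = -7 + (4 + 169/131) = -7 + 693/131 = -224/131)
((I(-408) + c) + 1/(-19 + 93708)) - 1*(-496150) = ((-224/131 + 54486) + 1/(-19 + 93708)) - 1*(-496150) = (7137442/131 + 1/93689) + 496150 = 668699803669/12273259 + 496150 = 6758077256519/12273259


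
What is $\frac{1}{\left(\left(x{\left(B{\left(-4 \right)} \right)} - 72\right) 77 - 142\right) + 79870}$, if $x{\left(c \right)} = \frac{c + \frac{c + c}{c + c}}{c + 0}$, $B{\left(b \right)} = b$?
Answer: $\frac{4}{296967} \approx 1.347 \cdot 10^{-5}$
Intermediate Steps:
$x{\left(c \right)} = \frac{1 + c}{c}$ ($x{\left(c \right)} = \frac{c + \frac{2 c}{2 c}}{c} = \frac{c + 2 c \frac{1}{2 c}}{c} = \frac{c + 1}{c} = \frac{1 + c}{c}$)
$\frac{1}{\left(\left(x{\left(B{\left(-4 \right)} \right)} - 72\right) 77 - 142\right) + 79870} = \frac{1}{\left(\left(\frac{1 - 4}{-4} - 72\right) 77 - 142\right) + 79870} = \frac{1}{\left(\left(\left(- \frac{1}{4}\right) \left(-3\right) - 72\right) 77 - 142\right) + 79870} = \frac{1}{\left(\left(\frac{3}{4} - 72\right) 77 - 142\right) + 79870} = \frac{1}{\left(\left(- \frac{285}{4}\right) 77 - 142\right) + 79870} = \frac{1}{\left(- \frac{21945}{4} - 142\right) + 79870} = \frac{1}{- \frac{22513}{4} + 79870} = \frac{1}{\frac{296967}{4}} = \frac{4}{296967}$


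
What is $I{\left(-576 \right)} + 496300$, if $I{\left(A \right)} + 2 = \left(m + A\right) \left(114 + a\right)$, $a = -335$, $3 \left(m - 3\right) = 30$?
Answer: $620721$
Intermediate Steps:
$m = 13$ ($m = 3 + \frac{1}{3} \cdot 30 = 3 + 10 = 13$)
$I{\left(A \right)} = -2875 - 221 A$ ($I{\left(A \right)} = -2 + \left(13 + A\right) \left(114 - 335\right) = -2 + \left(13 + A\right) \left(-221\right) = -2 - \left(2873 + 221 A\right) = -2875 - 221 A$)
$I{\left(-576 \right)} + 496300 = \left(-2875 - -127296\right) + 496300 = \left(-2875 + 127296\right) + 496300 = 124421 + 496300 = 620721$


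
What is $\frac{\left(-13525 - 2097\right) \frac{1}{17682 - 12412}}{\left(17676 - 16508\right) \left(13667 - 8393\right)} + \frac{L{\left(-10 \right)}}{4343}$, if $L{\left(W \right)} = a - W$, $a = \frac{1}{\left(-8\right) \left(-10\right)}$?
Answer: $\frac{2225833097}{965674041120} \approx 0.002305$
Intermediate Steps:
$a = \frac{1}{80} \approx 0.0125$
$L{\left(W \right)} = \frac{1}{80} - W$
$\frac{\left(-13525 - 2097\right) \frac{1}{17682 - 12412}}{\left(17676 - 16508\right) \left(13667 - 8393\right)} + \frac{L{\left(-10 \right)}}{4343} = \frac{\left(-13525 - 2097\right) \frac{1}{17682 - 12412}}{\left(17676 - 16508\right) \left(13667 - 8393\right)} + \frac{\frac{1}{80} - -10}{4343} = \frac{\left(-15622\right) \frac{1}{5270}}{1168 \cdot 5274} + \left(\frac{1}{80} + 10\right) \frac{1}{4343} = \frac{\left(-15622\right) \frac{1}{5270}}{6160032} + \frac{801}{80} \cdot \frac{1}{4343} = \left(- \frac{7811}{2635}\right) \frac{1}{6160032} + \frac{801}{347440} = - \frac{107}{222351840} + \frac{801}{347440} = \frac{2225833097}{965674041120}$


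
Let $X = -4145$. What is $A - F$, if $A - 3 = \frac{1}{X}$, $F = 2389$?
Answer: $- \frac{9889971}{4145} \approx -2386.0$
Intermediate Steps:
$A = \frac{12434}{4145}$ ($A = 3 + \frac{1}{-4145} = 3 - \frac{1}{4145} = \frac{12434}{4145} \approx 2.9998$)
$A - F = \frac{12434}{4145} - 2389 = - \frac{9889971}{4145}$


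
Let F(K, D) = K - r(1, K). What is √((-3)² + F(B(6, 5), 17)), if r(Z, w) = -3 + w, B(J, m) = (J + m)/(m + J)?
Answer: 2*√3 ≈ 3.4641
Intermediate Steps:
B(J, m) = 1 (B(J, m) = (J + m)/(J + m) = 1)
F(K, D) = 3 (F(K, D) = K - (-3 + K) = K + (3 - K) = 3)
√((-3)² + F(B(6, 5), 17)) = √((-3)² + 3) = √(9 + 3) = √12 = 2*√3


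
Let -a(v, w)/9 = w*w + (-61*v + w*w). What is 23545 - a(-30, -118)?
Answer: 290647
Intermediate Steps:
a(v, w) = -18*w² + 549*v (a(v, w) = -9*(w*w + (-61*v + w*w)) = -9*(w² + (-61*v + w²)) = -9*(w² + (w² - 61*v)) = -9*(-61*v + 2*w²) = -18*w² + 549*v)
23545 - a(-30, -118) = 23545 - (-18*(-118)² + 549*(-30)) = 23545 - (-18*13924 - 16470) = 23545 - (-250632 - 16470) = 23545 - 1*(-267102) = 23545 + 267102 = 290647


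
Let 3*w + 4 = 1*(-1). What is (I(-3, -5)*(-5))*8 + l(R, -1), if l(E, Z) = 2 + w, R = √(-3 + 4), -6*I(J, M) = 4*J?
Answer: -239/3 ≈ -79.667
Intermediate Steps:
I(J, M) = -2*J/3
R = 1 (R = √1 = 1)
w = -5/3 (w = -4/3 + (1*(-1))/3 = -4/3 + (⅓)*(-1) = -4/3 - ⅓ = -5/3 ≈ -1.6667)
l(E, Z) = ⅓ (l(E, Z) = 2 - 5/3 = ⅓)
(I(-3, -5)*(-5))*8 + l(R, -1) = (-⅔*(-3)*(-5))*8 + ⅓ = (2*(-5))*8 + ⅓ = -10*8 + ⅓ = -80 + ⅓ = -239/3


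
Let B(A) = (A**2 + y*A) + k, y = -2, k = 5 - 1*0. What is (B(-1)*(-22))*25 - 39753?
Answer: -44153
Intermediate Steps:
k = 5 (k = 5 + 0 = 5)
B(A) = 5 + A**2 - 2*A (B(A) = (A**2 - 2*A) + 5 = 5 + A**2 - 2*A)
(B(-1)*(-22))*25 - 39753 = ((5 + (-1)**2 - 2*(-1))*(-22))*25 - 39753 = ((5 + 1 + 2)*(-22))*25 - 39753 = (8*(-22))*25 - 39753 = -176*25 - 39753 = -4400 - 39753 = -44153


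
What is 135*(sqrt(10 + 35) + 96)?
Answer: 12960 + 405*sqrt(5) ≈ 13866.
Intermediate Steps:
135*(sqrt(10 + 35) + 96) = 135*(sqrt(45) + 96) = 135*(3*sqrt(5) + 96) = 135*(96 + 3*sqrt(5)) = 12960 + 405*sqrt(5)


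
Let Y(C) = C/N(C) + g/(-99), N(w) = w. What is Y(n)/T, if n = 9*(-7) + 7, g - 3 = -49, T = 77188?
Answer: 145/7641612 ≈ 1.8975e-5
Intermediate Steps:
g = -46 (g = 3 - 49 = -46)
n = -56 (n = -63 + 7 = -56)
Y(C) = 145/99 (Y(C) = C/C - 46/(-99) = 1 - 46*(-1/99) = 1 + 46/99 = 145/99)
Y(n)/T = (145/99)/77188 = (145/99)*(1/77188) = 145/7641612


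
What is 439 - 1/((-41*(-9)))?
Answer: 161990/369 ≈ 439.00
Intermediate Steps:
439 - 1/((-41*(-9))) = 439 - 1/369 = 161990/369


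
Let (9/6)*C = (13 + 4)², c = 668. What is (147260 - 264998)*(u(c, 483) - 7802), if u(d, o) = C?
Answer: 895907688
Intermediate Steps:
C = 578/3 (C = 2*(13 + 4)²/3 = (⅔)*17² = (⅔)*289 = 578/3 ≈ 192.67)
u(d, o) = 578/3
(147260 - 264998)*(u(c, 483) - 7802) = (147260 - 264998)*(578/3 - 7802) = -117738*(-22828/3) = 895907688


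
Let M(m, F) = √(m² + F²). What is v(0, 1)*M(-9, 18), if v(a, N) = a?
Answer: 0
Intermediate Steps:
M(m, F) = √(F² + m²)
v(0, 1)*M(-9, 18) = 0*√(18² + (-9)²) = 0*√(324 + 81) = 0*√405 = 0*(9*√5) = 0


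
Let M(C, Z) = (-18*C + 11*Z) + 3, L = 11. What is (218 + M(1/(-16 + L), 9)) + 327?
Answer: 3253/5 ≈ 650.60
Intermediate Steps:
M(C, Z) = 3 - 18*C + 11*Z
(218 + M(1/(-16 + L), 9)) + 327 = (218 + (3 - 18/(-16 + 11) + 11*9)) + 327 = (218 + (3 - 18/(-5) + 99)) + 327 = (218 + (3 - 18*(-1/5) + 99)) + 327 = (218 + (3 + 18/5 + 99)) + 327 = (218 + 528/5) + 327 = 1618/5 + 327 = 3253/5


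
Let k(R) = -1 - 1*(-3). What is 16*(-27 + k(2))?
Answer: -400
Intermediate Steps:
k(R) = 2 (k(R) = -1 + 3 = 2)
16*(-27 + k(2)) = 16*(-27 + 2) = 16*(-25) = -400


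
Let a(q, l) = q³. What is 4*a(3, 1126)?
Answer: 108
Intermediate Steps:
4*a(3, 1126) = 4*3³ = 4*27 = 108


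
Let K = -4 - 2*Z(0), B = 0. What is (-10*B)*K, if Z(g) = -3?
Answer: 0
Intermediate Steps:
K = 2 (K = -4 - 2*(-3) = -4 + 6 = 2)
(-10*B)*K = -10*0*2 = 0*2 = 0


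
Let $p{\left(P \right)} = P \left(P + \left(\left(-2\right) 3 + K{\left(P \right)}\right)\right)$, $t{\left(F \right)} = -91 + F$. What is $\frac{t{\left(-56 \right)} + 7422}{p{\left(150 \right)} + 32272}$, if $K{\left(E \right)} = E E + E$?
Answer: $\frac{7275}{3451372} \approx 0.0021079$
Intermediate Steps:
$K{\left(E \right)} = E + E^{2}$ ($K{\left(E \right)} = E^{2} + E = E + E^{2}$)
$p{\left(P \right)} = P \left(-6 + P + P \left(1 + P\right)\right)$ ($p{\left(P \right)} = P \left(P + \left(\left(-2\right) 3 + P \left(1 + P\right)\right)\right) = P \left(P + \left(-6 + P \left(1 + P\right)\right)\right) = P \left(-6 + P + P \left(1 + P\right)\right)$)
$\frac{t{\left(-56 \right)} + 7422}{p{\left(150 \right)} + 32272} = \frac{\left(-91 - 56\right) + 7422}{150 \left(-6 + 150 + 150 \left(1 + 150\right)\right) + 32272} = \frac{-147 + 7422}{150 \left(-6 + 150 + 150 \cdot 151\right) + 32272} = \frac{7275}{150 \left(-6 + 150 + 22650\right) + 32272} = \frac{7275}{150 \cdot 22794 + 32272} = \frac{7275}{3419100 + 32272} = \frac{7275}{3451372}$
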